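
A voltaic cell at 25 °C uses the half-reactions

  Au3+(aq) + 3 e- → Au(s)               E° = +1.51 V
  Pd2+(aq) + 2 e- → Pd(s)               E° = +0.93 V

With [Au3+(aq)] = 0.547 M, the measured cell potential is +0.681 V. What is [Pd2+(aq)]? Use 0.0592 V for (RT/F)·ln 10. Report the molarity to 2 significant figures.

The Au³⁺/Au couple has the larger reduction potential, so it is the cathode: E°cell = +1.51 − (+0.93) = +0.58 V and n = 6.
Rearranging E = E° − (0.0592/n)·log Q gives log Q = 6(+0.58 − (+0.681))/0.0592 = −10.236.
For 2 Au3+(aq) + 3 Pd(s) → 2 Au(s) + 3 Pd2+(aq), the reaction quotient is Q = [Pd2+(aq)]^3 / [Au3+(aq)]^2.
Substituting the known concentrations and solving, log [Pd2+(aq)] = −3.587 and [Pd2+(aq)] = 0.00026 M.

0.00026 M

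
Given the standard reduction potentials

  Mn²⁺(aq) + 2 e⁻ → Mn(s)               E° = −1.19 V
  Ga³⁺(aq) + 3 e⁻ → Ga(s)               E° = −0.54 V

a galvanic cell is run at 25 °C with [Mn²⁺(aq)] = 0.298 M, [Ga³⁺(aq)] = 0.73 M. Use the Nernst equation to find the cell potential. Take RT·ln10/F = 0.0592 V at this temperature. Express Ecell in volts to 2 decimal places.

Ga³⁺/Ga is reduced (cathode, E° = −0.54 V) and Mn²⁺/Mn is oxidized (anode).
The standard potential is −0.54 − (−1.19) = +0.65 V and the balanced reaction transfers n = 6 electrons.
Balancing gives 2 Ga³⁺(aq) + 3 Mn(s) → 2 Ga(s) + 3 Mn²⁺(aq); hence Q = [Mn²⁺(aq)]^3 / [Ga³⁺(aq)]^2 = 0.0497 (log Q = −1.304).
Applying E = E° − (RT ln10/nF)·log Q gives +0.65 − (0.0592/6)(−1.304) = +0.66 V.

+0.66 V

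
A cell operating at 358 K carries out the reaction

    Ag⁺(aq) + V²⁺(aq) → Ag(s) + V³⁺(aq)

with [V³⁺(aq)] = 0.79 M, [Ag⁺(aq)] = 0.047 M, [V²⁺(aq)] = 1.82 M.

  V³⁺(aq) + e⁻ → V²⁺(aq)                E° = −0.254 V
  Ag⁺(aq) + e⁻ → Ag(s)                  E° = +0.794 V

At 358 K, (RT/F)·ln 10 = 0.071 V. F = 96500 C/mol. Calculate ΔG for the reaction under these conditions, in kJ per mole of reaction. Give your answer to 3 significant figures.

−94.5 kJ/mol

E°cell = +0.794 − (−0.254) = +1.048 V; the balanced reaction transfers n = 1 electron.
Q = [V³⁺(aq)] / ([Ag⁺(aq)]·[V²⁺(aq)]) = 9.24, so log Q = 0.965 and E = +1.048 − (0.071/1)(0.965) = +0.9795 V.
Finally ΔG = −nFE = −(1)(96500 C/mol)(+0.9795 V) = −94.5 kJ/mol.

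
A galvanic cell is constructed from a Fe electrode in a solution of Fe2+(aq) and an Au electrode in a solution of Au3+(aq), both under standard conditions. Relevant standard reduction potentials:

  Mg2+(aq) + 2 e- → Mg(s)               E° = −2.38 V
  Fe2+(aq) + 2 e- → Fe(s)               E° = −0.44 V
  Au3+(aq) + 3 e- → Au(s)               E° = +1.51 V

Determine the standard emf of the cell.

+1.95 V

The Au³⁺/Au couple has the higher E°, so Au ion is reduced (cathode) and Fe is oxidized (anode).
E°cell = E°(cathode) − E°(anode) = +1.51 − (−0.44) = +1.95 V.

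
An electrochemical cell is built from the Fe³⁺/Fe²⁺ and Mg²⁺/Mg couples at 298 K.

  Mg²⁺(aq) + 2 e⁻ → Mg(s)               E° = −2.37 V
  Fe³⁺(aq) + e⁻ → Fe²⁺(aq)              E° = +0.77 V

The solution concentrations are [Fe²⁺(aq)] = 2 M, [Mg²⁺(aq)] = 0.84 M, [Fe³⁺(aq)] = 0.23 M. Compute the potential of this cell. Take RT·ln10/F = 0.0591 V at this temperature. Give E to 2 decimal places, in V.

+3.09 V

Since E°(Fe³⁺/Fe²⁺) > E°(Mg²⁺/Mg), Fe³⁺/Fe²⁺ serves as the cathode.
E°cell = +0.77 − (−2.37) = +3.14 V, with n = 2 electrons transferred.
Balancing gives 2 Fe³⁺(aq) + Mg(s) → 2 Fe²⁺(aq) + Mg²⁺(aq); hence Q = ([Fe²⁺(aq)]^2·[Mg²⁺(aq)]) / [Fe³⁺(aq)]^2 = 63.5 (log Q = 1.803).
By the Nernst equation, E = +3.14 − (0.0591/2)·(1.803) = +3.09 V.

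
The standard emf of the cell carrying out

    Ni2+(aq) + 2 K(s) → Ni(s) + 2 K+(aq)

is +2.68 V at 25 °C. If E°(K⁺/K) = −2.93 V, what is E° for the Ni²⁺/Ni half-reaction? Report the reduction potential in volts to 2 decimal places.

In the reaction as written the Ni²⁺/Ni couple is reduced (cathode) and K⁺/K is oxidized (anode), so E°cell = E°(Ni²⁺/Ni) − E°(K⁺/K).
E°(Ni²⁺/Ni) = E°cell + E°(anode) = +2.68 + (−2.93) = −0.25 V.

−0.25 V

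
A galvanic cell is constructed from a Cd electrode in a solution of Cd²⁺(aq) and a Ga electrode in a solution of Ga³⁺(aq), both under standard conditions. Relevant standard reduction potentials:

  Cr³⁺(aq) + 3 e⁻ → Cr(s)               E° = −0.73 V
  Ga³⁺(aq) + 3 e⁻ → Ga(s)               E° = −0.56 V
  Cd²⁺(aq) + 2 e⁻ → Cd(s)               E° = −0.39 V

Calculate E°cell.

+0.17 V

Of the two couples in this cell, the one with the more positive reduction potential is reduced at the cathode: here that is Cd²⁺/Cd (−0.39 V); Ga³⁺/Ga (−0.56 V) is the anode.
E°cell = E°(cathode) − E°(anode) = −0.39 − (−0.56) = +0.17 V.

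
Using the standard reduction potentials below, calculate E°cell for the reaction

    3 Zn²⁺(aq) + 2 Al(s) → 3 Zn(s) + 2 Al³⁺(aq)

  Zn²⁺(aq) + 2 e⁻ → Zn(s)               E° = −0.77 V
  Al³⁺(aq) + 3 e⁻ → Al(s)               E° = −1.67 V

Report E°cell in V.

In the reaction as written, Zn²⁺(aq) is reduced (cathode) and Al³⁺(aq) is produced by oxidation at the anode.
E°cell = E°(cathode) − E°(anode) = −0.77 − (−1.67) = +0.90 V.
The positive value indicates the reaction is spontaneous as written.

+0.90 V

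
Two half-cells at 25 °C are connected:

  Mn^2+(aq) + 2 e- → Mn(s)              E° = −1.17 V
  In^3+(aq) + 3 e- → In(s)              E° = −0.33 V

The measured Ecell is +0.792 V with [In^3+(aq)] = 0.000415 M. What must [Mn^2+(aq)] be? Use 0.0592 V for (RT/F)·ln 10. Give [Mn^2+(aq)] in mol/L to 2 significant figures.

0.23 M

With In³⁺/In at the cathode and Mn²⁺/Mn at the anode, E°cell = −0.33 − (−1.17) = +0.84 V (n = 6).
Since E = E° − (0.0592/n)·log Q, log Q = n(E° − E)/0.0592 = 4.865.
For 2 In^3+(aq) + 3 Mn(s) → 2 In(s) + 3 Mn^2+(aq), the reaction quotient is Q = [Mn^2+(aq)]^3 / [In^3+(aq)]^2.
Solving for the unknown gives log [Mn^2+(aq)] = −0.633, so [Mn^2+(aq)] ≈ 0.23 M.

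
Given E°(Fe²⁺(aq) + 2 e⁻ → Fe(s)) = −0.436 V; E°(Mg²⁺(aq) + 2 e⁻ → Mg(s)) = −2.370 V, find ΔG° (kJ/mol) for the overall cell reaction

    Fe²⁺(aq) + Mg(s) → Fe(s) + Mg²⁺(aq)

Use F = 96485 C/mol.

−373 kJ/mol

In the reaction as written Fe²⁺(aq) is reduced, so the Fe²⁺/Fe couple is the cathode and Mg²⁺/Mg is the anode.
E°cell = −0.436 − (−2.370) = +1.934 V; balancing electrons gives n = 2.
ΔG° = −nFE°cell = −(2)(96485)(+1.934) J/mol = −373 kJ/mol.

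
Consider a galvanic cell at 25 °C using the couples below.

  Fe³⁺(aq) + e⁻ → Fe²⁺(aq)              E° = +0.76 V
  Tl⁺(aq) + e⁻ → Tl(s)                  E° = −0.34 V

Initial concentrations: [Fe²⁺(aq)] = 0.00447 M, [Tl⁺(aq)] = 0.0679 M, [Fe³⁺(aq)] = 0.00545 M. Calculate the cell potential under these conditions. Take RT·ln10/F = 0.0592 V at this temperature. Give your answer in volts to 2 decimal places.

+1.17 V

Fe³⁺/Fe²⁺ is reduced (cathode, E° = +0.76 V) and Tl⁺/Tl is oxidized (anode).
E°cell = E°cat − E°an = +0.76 − (−0.34) = +1.10 V; n = 1.
For the overall reaction Fe³⁺(aq) + Tl(s) → Fe²⁺(aq) + Tl⁺(aq), Q = ([Fe²⁺(aq)]·[Tl⁺(aq)]) / [Fe³⁺(aq)] = 0.0557, giving log Q = −1.254.
E = E° − (0.0592/n)·log Q = +1.10 − (0.0592/1)(−1.254) = +1.17 V.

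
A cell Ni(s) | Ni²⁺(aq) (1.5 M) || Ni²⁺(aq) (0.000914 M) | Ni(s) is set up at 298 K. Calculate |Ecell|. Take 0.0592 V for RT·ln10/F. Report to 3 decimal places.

0.095 V

For a concentration cell E°cell = 0, since both electrodes use the same couple.
The compartment with the higher Ni²⁺(aq) concentration (1.5 M) acts as the cathode; ions are reduced there and produced at the dilute (0.000914 M) anode.
With n = 2, Ecell = −(0.0592/2)·log([dilute]/[conc]) = −(0.0592/2)·log(0.000914/1.5) = +0.095 V.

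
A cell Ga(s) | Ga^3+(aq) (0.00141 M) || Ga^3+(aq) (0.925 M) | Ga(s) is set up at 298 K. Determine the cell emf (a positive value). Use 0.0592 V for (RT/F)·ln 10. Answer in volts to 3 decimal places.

For a concentration cell E°cell = 0, since both electrodes use the same couple.
The compartment with the higher Ga^3+(aq) concentration (0.925 M) acts as the cathode; ions are reduced there and produced at the dilute (0.00141 M) anode.
With n = 3, Ecell = −(0.0592/3)·log([dilute]/[conc]) = −(0.0592/3)·log(0.00141/0.925) = +0.056 V.

0.056 V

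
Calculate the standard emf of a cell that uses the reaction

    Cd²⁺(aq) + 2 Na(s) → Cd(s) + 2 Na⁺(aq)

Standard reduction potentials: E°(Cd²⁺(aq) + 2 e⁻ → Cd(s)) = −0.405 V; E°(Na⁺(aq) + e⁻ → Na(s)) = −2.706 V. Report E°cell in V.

+2.301 V

In the reaction as written, Cd²⁺(aq) is reduced (cathode) and Na⁺(aq) is produced by oxidation at the anode.
E°cell = E°(cathode) − E°(anode) = −0.405 − (−2.706) = +2.301 V.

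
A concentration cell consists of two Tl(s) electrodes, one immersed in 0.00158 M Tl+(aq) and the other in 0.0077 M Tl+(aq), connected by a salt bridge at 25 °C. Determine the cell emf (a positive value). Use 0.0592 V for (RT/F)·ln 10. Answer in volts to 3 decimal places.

0.041 V

For a concentration cell E°cell = 0, since both electrodes use the same couple.
The compartment with the higher Tl+(aq) concentration (0.0077 M) acts as the cathode; ions are reduced there and produced at the dilute (0.00158 M) anode.
With n = 1, Ecell = −(0.0592/1)·log([dilute]/[conc]) = −(0.0592/1)·log(0.00158/0.0077) = +0.041 V.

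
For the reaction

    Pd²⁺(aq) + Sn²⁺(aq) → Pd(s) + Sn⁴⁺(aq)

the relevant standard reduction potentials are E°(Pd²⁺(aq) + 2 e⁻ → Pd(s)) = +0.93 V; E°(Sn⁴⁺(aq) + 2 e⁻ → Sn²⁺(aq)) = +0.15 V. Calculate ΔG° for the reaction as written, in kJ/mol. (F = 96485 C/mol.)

In the reaction as written Pd²⁺(aq) is reduced, so the Pd²⁺/Pd couple is the cathode and Sn⁴⁺/Sn²⁺ is the anode.
E°cell = +0.93 − (+0.15) = +0.78 V; balancing electrons gives n = 2.
ΔG° = −nFE°cell = −(2)(96485)(+0.78) J/mol = −151 kJ/mol.

−151 kJ/mol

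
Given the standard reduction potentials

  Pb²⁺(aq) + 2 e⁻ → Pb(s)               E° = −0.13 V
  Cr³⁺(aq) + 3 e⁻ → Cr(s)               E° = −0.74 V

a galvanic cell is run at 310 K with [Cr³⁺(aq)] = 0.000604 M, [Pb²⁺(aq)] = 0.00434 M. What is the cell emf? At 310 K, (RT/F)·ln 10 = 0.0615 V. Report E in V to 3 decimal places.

+0.603 V

The Pb²⁺/Pb couple has the more positive E°, so it is the cathode; Cr³⁺/Cr is the anode.
The standard potential is −0.13 − (−0.74) = +0.61 V and the balanced reaction transfers n = 6 electrons.
For the overall reaction 3 Pb²⁺(aq) + 2 Cr(s) → 3 Pb(s) + 2 Cr³⁺(aq), Q = [Cr³⁺(aq)]^2 / [Pb²⁺(aq)]^3 = 4.46, giving log Q = 0.650.
E = E° − (0.0615/n)·log Q = +0.61 − (0.0615/6)(0.650) = +0.603 V.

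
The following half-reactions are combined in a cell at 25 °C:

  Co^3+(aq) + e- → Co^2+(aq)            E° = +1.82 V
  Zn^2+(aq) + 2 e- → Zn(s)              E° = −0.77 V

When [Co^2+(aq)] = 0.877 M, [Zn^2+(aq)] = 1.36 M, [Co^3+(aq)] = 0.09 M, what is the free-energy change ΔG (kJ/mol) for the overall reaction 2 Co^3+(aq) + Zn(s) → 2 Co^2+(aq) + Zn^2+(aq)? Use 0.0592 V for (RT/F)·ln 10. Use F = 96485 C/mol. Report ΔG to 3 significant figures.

−488 kJ/mol

With Co³⁺/Co²⁺ reduced at the cathode, E°cell = +1.82 − (−0.77) = +2.59 V and n = 2.
The reaction quotient is ([Co^2+(aq)]^2·[Zn^2+(aq)]) / [Co^3+(aq)]^2 = 129; by Nernst, E = +2.59 − (0.0592/2)(2.111) = +2.5275 V.
ΔG = −nFE = −(2)(96485)(+2.5275) J/mol = −488 kJ/mol.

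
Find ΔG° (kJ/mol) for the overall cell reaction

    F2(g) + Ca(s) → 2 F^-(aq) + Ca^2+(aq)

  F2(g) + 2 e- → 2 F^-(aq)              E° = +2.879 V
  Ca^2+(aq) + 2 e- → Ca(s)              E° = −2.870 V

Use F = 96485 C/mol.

−1109 kJ/mol

In the reaction as written F2(g) is reduced, so the F₂/F⁻ couple is the cathode and Ca²⁺/Ca is the anode.
E°cell = +2.879 − (−2.870) = +5.749 V; balancing electrons gives n = 2.
ΔG° = −nFE°cell = −(2)(96485)(+5.749) J/mol = −1109 kJ/mol.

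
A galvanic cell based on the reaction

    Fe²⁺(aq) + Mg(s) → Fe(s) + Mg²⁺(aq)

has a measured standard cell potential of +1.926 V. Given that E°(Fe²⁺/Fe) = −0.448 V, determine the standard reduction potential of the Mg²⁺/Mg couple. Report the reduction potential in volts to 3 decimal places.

In the reaction as written the Fe²⁺/Fe couple is reduced (cathode) and Mg²⁺/Mg is oxidized (anode), so E°cell = E°(Fe²⁺/Fe) − E°(Mg²⁺/Mg).
E°(Mg²⁺/Mg) = E°(cathode) − E°cell = −0.448 − (+1.926) = −2.374 V.

−2.374 V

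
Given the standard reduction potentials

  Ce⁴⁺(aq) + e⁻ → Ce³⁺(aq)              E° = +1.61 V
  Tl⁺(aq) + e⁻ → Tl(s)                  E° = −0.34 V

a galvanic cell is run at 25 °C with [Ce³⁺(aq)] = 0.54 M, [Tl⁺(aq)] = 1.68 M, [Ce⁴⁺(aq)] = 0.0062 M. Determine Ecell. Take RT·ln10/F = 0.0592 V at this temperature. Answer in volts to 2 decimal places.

+1.82 V

The Ce⁴⁺/Ce³⁺ couple has the more positive E°, so it is the cathode; Tl⁺/Tl is the anode.
E°cell = E°cat − E°an = +1.61 − (−0.34) = +1.95 V; n = 1.
Balancing gives Ce⁴⁺(aq) + Tl(s) → Ce³⁺(aq) + Tl⁺(aq); hence Q = ([Ce³⁺(aq)]·[Tl⁺(aq)]) / [Ce⁴⁺(aq)] = 146 (log Q = 2.165).
E = E° − (0.0592/n)·log Q = +1.95 − (0.0592/1)(2.165) = +1.82 V.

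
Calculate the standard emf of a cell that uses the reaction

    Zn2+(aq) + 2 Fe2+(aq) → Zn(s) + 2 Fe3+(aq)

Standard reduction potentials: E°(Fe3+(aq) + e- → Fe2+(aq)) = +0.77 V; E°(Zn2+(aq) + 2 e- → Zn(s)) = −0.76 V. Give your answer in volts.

−1.53 V

In the reaction as written, Zn2+(aq) is reduced (cathode) and Fe3+(aq) is produced by oxidation at the anode.
E°cell = E°(cathode) − E°(anode) = −0.76 − (+0.77) = −1.53 V.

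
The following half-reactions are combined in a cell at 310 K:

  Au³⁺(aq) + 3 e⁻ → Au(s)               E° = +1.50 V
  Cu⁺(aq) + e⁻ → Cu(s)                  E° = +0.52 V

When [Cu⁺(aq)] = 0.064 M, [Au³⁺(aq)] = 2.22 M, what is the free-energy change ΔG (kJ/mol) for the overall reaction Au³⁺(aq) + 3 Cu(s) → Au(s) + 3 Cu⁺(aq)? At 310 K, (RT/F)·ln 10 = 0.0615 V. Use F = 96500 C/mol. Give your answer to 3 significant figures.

−307 kJ/mol

The standard cell potential is +1.50 − (+0.52) = +0.98 V, with n = 3 electrons in the balanced equation.
Q = [Cu⁺(aq)]^3 / [Au³⁺(aq)] = 0.000118, so log Q = −3.928 and E = +0.98 − (0.0615/3)(−3.928) = +1.0605 V.
Finally ΔG = −nFE = −(3)(96500 C/mol)(+1.0605 V) = −307 kJ/mol.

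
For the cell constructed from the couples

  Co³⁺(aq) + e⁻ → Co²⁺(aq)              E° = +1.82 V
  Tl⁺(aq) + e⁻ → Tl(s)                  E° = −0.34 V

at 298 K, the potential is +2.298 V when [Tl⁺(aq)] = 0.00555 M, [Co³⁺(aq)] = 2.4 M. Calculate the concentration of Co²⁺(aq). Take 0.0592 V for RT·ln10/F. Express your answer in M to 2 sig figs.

2.0 M

Co³⁺/Co²⁺ is the cathode (higher E°); E°cell = +1.82 − (−0.34) = +2.16 V with n = 1.
Since E = E° − (0.0592/n)·log Q, log Q = n(E° − E)/0.0592 = −2.331.
Balancing electrons gives Co³⁺(aq) + Tl(s) → Co²⁺(aq) + Tl⁺(aq); thus Q = ([Co²⁺(aq)]·[Tl⁺(aq)]) / [Co³⁺(aq)].
Solving for the unknown gives log [Co²⁺(aq)] = 0.305, so [Co²⁺(aq)] ≈ 2.0 M.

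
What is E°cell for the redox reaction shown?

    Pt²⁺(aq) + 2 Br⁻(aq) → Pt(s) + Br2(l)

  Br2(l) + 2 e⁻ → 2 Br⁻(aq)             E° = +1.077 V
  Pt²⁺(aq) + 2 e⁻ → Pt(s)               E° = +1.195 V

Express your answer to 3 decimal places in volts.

+0.118 V

Pt²⁺(aq) gains electrons, so the Pt²⁺/Pt couple is the cathode; the Br₂/Br⁻ couple is the anode.
E°cell = E°(cathode) − E°(anode) = +1.195 − (+1.077) = +0.118 V.
The positive value indicates the reaction is spontaneous as written.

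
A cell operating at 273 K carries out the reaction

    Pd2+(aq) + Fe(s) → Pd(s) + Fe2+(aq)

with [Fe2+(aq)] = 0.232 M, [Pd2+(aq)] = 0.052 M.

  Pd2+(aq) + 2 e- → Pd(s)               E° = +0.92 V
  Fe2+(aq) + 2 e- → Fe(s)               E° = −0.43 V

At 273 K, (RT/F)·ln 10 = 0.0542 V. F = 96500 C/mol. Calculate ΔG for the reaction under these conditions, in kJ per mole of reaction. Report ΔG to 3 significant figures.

−257 kJ/mol

E°cell = +0.92 − (−0.43) = +1.35 V; the balanced reaction transfers n = 2 electrons.
Q = [Fe2+(aq)] / [Pd2+(aq)] = 4.46, so log Q = 0.649 and E = +1.35 − (0.0542/2)(0.649) = +1.3324 V.
ΔG = −nFE = −(2)(96500)(+1.3324) J/mol = −257 kJ/mol.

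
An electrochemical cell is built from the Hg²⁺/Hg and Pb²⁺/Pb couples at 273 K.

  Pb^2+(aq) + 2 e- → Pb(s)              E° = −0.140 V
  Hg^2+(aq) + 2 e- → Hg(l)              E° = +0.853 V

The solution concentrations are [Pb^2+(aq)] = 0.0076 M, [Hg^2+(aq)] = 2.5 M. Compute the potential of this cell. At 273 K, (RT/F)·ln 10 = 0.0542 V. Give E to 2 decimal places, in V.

+1.06 V

Hg²⁺/Hg is reduced (cathode, E° = +0.853 V) and Pb²⁺/Pb is oxidized (anode).
E°cell = +0.853 − (−0.140) = +0.993 V, with n = 2 electrons transferred.
Balancing gives Hg^2+(aq) + Pb(s) → Hg(l) + Pb^2+(aq); hence Q = [Pb^2+(aq)] / [Hg^2+(aq)] = 0.00304 (log Q = −2.517).
By the Nernst equation, E = +0.993 − (0.0542/2)·(−2.517) = +1.06 V.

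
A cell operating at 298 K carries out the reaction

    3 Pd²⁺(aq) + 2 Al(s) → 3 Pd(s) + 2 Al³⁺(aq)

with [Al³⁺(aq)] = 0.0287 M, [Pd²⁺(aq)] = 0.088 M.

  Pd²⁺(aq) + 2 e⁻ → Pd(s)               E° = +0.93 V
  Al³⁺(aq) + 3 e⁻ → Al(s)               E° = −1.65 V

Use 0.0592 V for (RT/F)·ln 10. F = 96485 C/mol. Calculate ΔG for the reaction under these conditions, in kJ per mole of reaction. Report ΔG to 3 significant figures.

−1490 kJ/mol

E°cell = +0.93 − (−1.65) = +2.58 V; the balanced reaction transfers n = 6 electrons.
The reaction quotient is [Al³⁺(aq)]^2 / [Pd²⁺(aq)]^3 = 1.21; by Nernst, E = +2.58 − (0.0592/6)(0.082) = +2.5792 V.
Finally ΔG = −nFE = −(6)(96485 C/mol)(+2.5792 V) = −1490 kJ/mol.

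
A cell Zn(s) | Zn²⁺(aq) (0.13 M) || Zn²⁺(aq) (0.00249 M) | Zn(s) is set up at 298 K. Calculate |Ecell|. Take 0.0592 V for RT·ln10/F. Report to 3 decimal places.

For a concentration cell E°cell = 0, since both electrodes use the same couple.
The compartment with the higher Zn²⁺(aq) concentration (0.13 M) acts as the cathode; ions are reduced there and produced at the dilute (0.00249 M) anode.
With n = 2, Ecell = −(0.0592/2)·log([dilute]/[conc]) = −(0.0592/2)·log(0.00249/0.13) = +0.051 V.

0.051 V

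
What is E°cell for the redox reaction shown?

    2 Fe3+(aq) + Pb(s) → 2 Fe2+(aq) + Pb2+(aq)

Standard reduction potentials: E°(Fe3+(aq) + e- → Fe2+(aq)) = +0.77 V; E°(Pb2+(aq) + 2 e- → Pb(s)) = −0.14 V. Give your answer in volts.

+0.91 V

Fe3+(aq) gains electrons, so the Fe³⁺/Fe²⁺ couple is the cathode; the Pb²⁺/Pb couple is the anode.
E°cell = E°(cathode) − E°(anode) = +0.77 − (−0.14) = +0.91 V.
The positive value indicates the reaction is spontaneous as written.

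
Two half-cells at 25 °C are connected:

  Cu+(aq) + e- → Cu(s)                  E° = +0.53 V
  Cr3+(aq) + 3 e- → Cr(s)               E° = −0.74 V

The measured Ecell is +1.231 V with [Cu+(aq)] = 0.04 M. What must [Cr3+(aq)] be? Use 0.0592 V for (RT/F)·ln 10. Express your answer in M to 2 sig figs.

0.0061 M

With Cu⁺/Cu at the cathode and Cr³⁺/Cr at the anode, E°cell = +0.53 − (−0.74) = +1.27 V (n = 3).
From the Nernst equation, log Q = n(E° − E)/0.0592 = 3·(+1.27 − (+1.231))/0.0592 = 1.976.
Balancing electrons gives 3 Cu+(aq) + Cr(s) → 3 Cu(s) + Cr3+(aq); thus Q = [Cr3+(aq)] / [Cu+(aq)]^3.
Substituting the known concentrations and solving, log [Cr3+(aq)] = −2.218 and [Cr3+(aq)] = 0.0061 M.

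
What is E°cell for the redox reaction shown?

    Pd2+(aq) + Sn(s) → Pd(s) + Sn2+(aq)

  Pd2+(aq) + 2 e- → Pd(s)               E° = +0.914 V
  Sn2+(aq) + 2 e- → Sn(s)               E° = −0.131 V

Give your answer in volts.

In the reaction as written, Pd2+(aq) is reduced (cathode) and Sn2+(aq) is produced by oxidation at the anode.
E°cell = E°(cathode) − E°(anode) = +0.914 − (−0.131) = +1.045 V.

+1.045 V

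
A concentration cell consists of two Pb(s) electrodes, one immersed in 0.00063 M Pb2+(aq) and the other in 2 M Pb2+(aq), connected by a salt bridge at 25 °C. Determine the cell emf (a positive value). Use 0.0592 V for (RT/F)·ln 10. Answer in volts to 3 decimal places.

0.104 V

For a concentration cell E°cell = 0, since both electrodes use the same couple.
The compartment with the higher Pb2+(aq) concentration (2 M) acts as the cathode; ions are reduced there and produced at the dilute (0.00063 M) anode.
With n = 2, Ecell = −(0.0592/2)·log([dilute]/[conc]) = −(0.0592/2)·log(0.00063/2) = +0.104 V.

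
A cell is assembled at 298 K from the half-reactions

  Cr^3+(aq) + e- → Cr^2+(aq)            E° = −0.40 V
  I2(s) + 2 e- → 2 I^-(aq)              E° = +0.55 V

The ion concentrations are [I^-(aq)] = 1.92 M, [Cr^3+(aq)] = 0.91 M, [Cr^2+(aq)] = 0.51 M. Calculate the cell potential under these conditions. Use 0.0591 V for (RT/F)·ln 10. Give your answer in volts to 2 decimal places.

The I₂/I⁻ couple has the more positive E°, so it is the cathode; Cr³⁺/Cr²⁺ is the anode.
E°cell = E°cat − E°an = +0.55 − (−0.40) = +0.95 V; n = 2.
The balanced reaction is I2(s) + 2 Cr^2+(aq) → 2 I^-(aq) + 2 Cr^3+(aq), so Q = ([I^-(aq)]^2·[Cr^3+(aq)]^2) / [Cr^2+(aq)]^2 = 11.7 and log Q = 1.070.
By the Nernst equation, E = +0.95 − (0.0591/2)·(1.070) = +0.92 V.

+0.92 V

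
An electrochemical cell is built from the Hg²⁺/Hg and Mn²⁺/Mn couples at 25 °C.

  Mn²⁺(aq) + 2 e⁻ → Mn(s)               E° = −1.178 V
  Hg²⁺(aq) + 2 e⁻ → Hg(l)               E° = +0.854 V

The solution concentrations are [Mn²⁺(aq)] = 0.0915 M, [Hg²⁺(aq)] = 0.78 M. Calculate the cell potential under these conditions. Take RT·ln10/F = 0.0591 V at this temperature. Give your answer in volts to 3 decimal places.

The Hg²⁺/Hg couple has the more positive E°, so it is the cathode; Mn²⁺/Mn is the anode.
The standard potential is +0.854 − (−1.178) = +2.032 V and the balanced reaction transfers n = 2 electrons.
Balancing gives Hg²⁺(aq) + Mn(s) → Hg(l) + Mn²⁺(aq); hence Q = [Mn²⁺(aq)] / [Hg²⁺(aq)] = 0.117 (log Q = −0.931).
By the Nernst equation, E = +2.032 − (0.0591/2)·(−0.931) = +2.060 V.

+2.060 V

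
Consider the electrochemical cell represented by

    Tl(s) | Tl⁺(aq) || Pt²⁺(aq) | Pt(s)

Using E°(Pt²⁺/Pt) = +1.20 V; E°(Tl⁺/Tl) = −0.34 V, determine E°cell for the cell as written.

By convention the left-hand electrode in cell notation is the anode (oxidation) and the right-hand electrode is the cathode (reduction).
E°cell = E°(right) − E°(left) = +1.20 − (−0.34) = +1.54 V.

+1.54 V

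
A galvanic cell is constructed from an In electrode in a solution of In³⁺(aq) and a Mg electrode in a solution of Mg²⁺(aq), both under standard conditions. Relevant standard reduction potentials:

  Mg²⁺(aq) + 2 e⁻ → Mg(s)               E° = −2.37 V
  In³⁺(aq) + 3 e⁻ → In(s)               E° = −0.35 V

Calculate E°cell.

Of the two couples in this cell, the one with the more positive reduction potential is reduced at the cathode: here that is In³⁺/In (−0.35 V); Mg²⁺/Mg (−2.37 V) is the anode.
E°cell = E°(cathode) − E°(anode) = −0.35 − (−2.37) = +2.02 V.

+2.02 V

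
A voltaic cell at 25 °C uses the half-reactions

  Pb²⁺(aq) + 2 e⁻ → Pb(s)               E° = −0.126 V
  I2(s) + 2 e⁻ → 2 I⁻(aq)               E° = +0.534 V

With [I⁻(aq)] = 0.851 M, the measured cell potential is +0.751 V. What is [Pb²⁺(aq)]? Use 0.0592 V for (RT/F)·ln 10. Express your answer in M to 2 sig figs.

The I₂/I⁻ couple has the larger reduction potential, so it is the cathode: E°cell = +0.534 − (−0.126) = +0.660 V and n = 2.
Rearranging E = E° − (0.0592/n)·log Q gives log Q = 2(+0.660 − (+0.751))/0.0592 = −3.074.
The balanced reaction is I2(s) + Pb(s) → 2 I⁻(aq) + Pb²⁺(aq), so Q = [I⁻(aq)]^2·[Pb²⁺(aq)].
Isolating [Pb²⁺(aq)] in Q = 10^{−3.074} yields log [Pb²⁺(aq)] = −2.934, i.e. 0.0012 M.

0.0012 M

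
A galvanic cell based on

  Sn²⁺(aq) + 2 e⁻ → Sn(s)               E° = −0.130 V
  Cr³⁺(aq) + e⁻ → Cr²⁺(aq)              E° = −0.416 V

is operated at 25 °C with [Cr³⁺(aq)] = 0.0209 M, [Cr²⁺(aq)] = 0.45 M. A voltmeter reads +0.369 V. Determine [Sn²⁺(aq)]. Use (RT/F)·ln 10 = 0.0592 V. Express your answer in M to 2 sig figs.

Sn²⁺/Sn is the cathode (higher E°); E°cell = −0.130 − (−0.416) = +0.286 V with n = 2.
Rearranging E = E° − (0.0592/n)·log Q gives log Q = 2(+0.286 − (+0.369))/0.0592 = −2.804.
Balancing electrons gives Sn²⁺(aq) + 2 Cr²⁺(aq) → Sn(s) + 2 Cr³⁺(aq); thus Q = [Cr³⁺(aq)]^2 / ([Sn²⁺(aq)]·[Cr²⁺(aq)]^2).
Solving for the unknown gives log [Sn²⁺(aq)] = 0.138, so [Sn²⁺(aq)] ≈ 1.4 M.

1.4 M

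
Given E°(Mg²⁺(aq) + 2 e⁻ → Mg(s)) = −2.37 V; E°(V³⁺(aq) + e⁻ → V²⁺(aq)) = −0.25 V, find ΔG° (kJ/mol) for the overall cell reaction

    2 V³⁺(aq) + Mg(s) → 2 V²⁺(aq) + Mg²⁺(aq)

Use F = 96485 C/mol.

In the reaction as written V³⁺(aq) is reduced, so the V³⁺/V²⁺ couple is the cathode and Mg²⁺/Mg is the anode.
E°cell = −0.25 − (−2.37) = +2.12 V; balancing electrons gives n = 2.
ΔG° = −nFE°cell = −(2)(96485)(+2.12) J/mol = −409 kJ/mol.

−409 kJ/mol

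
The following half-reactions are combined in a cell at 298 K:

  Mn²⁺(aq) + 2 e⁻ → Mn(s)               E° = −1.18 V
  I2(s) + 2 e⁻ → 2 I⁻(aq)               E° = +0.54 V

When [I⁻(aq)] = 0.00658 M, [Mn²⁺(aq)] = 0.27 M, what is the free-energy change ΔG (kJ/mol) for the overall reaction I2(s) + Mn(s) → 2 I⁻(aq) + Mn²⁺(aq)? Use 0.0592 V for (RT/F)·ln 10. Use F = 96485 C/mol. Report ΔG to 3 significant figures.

−360 kJ/mol

With I₂/I⁻ reduced at the cathode, E°cell = +0.54 − (−1.18) = +1.72 V and n = 2.
Q = [I⁻(aq)]^2·[Mn²⁺(aq)] = 1.17×10^−5, so log Q = −4.932 and E = +1.72 − (0.0592/2)(−4.932) = +1.8660 V.
Then ΔG = −nFE = −2 × 96485 × +1.8660 J/mol = −360 kJ/mol.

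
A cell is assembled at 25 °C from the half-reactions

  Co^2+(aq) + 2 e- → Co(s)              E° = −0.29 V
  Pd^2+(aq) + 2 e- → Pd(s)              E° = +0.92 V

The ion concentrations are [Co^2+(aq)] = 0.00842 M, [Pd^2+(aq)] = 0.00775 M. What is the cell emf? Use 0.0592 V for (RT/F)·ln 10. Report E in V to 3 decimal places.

Since E°(Pd²⁺/Pd) > E°(Co²⁺/Co), Pd²⁺/Pd serves as the cathode.
E°cell = E°cat − E°an = +0.92 − (−0.29) = +1.21 V; n = 2.
For the overall reaction Pd^2+(aq) + Co(s) → Pd(s) + Co^2+(aq), Q = [Co^2+(aq)] / [Pd^2+(aq)] = 1.09, giving log Q = 0.036.
E = E° − (0.0592/n)·log Q = +1.21 − (0.0592/2)(0.036) = +1.209 V.

+1.209 V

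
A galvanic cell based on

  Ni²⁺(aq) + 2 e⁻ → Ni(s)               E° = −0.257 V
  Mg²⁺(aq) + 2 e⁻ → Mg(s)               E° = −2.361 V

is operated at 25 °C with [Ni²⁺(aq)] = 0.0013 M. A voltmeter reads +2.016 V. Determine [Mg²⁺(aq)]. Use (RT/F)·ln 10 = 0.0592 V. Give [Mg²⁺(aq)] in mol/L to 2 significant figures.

1.2 M

Ni²⁺/Ni is the cathode (higher E°); E°cell = −0.257 − (−2.361) = +2.104 V with n = 2.
Since E = E° − (0.0592/n)·log Q, log Q = n(E° − E)/0.0592 = 2.973.
For Ni²⁺(aq) + Mg(s) → Ni(s) + Mg²⁺(aq), the reaction quotient is Q = [Mg²⁺(aq)] / [Ni²⁺(aq)].
Solving for the unknown gives log [Mg²⁺(aq)] = 0.087, so [Mg²⁺(aq)] ≈ 1.2 M.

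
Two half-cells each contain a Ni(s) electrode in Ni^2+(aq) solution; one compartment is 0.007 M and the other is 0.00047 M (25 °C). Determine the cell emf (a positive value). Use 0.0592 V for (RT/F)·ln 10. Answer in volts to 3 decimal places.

0.035 V

For a concentration cell E°cell = 0, since both electrodes use the same couple.
The compartment with the higher Ni^2+(aq) concentration (0.007 M) acts as the cathode; ions are reduced there and produced at the dilute (0.00047 M) anode.
With n = 2, Ecell = −(0.0592/2)·log([dilute]/[conc]) = −(0.0592/2)·log(0.00047/0.007) = +0.035 V.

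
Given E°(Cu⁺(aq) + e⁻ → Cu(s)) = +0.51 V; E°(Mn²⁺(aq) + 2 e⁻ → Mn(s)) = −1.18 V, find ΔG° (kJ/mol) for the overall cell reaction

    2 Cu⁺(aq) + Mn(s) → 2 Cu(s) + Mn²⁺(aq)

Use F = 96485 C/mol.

−326 kJ/mol

In the reaction as written Cu⁺(aq) is reduced, so the Cu⁺/Cu couple is the cathode and Mn²⁺/Mn is the anode.
E°cell = +0.51 − (−1.18) = +1.69 V; balancing electrons gives n = 2.
ΔG° = −nFE°cell = −(2)(96485)(+1.69) J/mol = −326 kJ/mol.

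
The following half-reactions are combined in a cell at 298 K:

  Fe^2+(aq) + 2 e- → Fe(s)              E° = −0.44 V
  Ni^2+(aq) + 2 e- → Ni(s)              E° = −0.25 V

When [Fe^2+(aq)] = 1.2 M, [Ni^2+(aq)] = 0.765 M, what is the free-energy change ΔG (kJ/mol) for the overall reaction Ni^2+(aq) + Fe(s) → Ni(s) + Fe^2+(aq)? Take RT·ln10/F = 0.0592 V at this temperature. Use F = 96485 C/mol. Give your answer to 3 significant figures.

−35.5 kJ/mol

The standard cell potential is −0.25 − (−0.44) = +0.19 V, with n = 2 electrons in the balanced equation.
Here Q = [Fe^2+(aq)] / [Ni^2+(aq)] = 1.57 (log Q = 0.196), giving E = +0.19 − (0.0592/2)·(0.196) = +0.1842 V.
Then ΔG = −nFE = −2 × 96485 × +0.1842 J/mol = −35.5 kJ/mol.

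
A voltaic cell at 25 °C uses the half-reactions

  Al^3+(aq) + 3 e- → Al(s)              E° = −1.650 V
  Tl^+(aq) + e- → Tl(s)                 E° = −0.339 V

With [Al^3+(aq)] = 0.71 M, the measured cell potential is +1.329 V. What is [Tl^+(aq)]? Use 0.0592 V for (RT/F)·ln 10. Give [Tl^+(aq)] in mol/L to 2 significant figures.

With Tl⁺/Tl at the cathode and Al³⁺/Al at the anode, E°cell = −0.339 − (−1.650) = +1.311 V (n = 3).
From the Nernst equation, log Q = n(E° − E)/0.0592 = 3·(+1.311 − (+1.329))/0.0592 = −0.912.
The balanced reaction is 3 Tl^+(aq) + Al(s) → 3 Tl(s) + Al^3+(aq), so Q = [Al^3+(aq)] / [Tl^+(aq)]^3.
Solving for the unknown gives log [Tl^+(aq)] = 0.254, so [Tl^+(aq)] ≈ 1.8 M.

1.8 M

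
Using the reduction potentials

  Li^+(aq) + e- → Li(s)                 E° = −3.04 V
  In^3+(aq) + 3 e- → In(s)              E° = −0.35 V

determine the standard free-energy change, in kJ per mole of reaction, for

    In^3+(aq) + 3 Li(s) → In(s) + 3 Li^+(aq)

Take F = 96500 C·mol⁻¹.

In the reaction as written In^3+(aq) is reduced, so the In³⁺/In couple is the cathode and Li⁺/Li is the anode.
E°cell = −0.35 − (−3.04) = +2.69 V; balancing electrons gives n = 3.
ΔG° = −nFE°cell = −(3)(96500)(+2.69) J/mol = −779 kJ/mol.

−779 kJ/mol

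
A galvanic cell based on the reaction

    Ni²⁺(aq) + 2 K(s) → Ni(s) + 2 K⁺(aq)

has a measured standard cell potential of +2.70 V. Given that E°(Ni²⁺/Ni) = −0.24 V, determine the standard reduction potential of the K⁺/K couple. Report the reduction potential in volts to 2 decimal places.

In the reaction as written the Ni²⁺/Ni couple is reduced (cathode) and K⁺/K is oxidized (anode), so E°cell = E°(Ni²⁺/Ni) − E°(K⁺/K).
E°(K⁺/K) = E°(cathode) − E°cell = −0.24 − (+2.70) = −2.94 V.

−2.94 V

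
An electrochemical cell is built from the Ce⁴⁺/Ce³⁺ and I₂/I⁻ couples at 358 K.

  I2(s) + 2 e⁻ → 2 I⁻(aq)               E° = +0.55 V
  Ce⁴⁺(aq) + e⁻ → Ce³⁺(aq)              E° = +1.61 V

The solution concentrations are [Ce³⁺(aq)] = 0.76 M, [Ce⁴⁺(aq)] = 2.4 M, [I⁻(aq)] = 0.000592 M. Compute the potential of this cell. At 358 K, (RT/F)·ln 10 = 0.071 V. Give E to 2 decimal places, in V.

Ce⁴⁺/Ce³⁺ is reduced (cathode, E° = +1.61 V) and I₂/I⁻ is oxidized (anode).
E°cell = +1.61 − (+0.55) = +1.06 V, with n = 2 electrons transferred.
The balanced reaction is 2 Ce⁴⁺(aq) + 2 I⁻(aq) → 2 Ce³⁺(aq) + I2(s), so Q = [Ce³⁺(aq)]^2 / ([Ce⁴⁺(aq)]^2·[I⁻(aq)]^2) = 2.86×10^5 and log Q = 5.457.
E = E° − (0.071/n)·log Q = +1.06 − (0.071/2)(5.457) = +0.87 V.

+0.87 V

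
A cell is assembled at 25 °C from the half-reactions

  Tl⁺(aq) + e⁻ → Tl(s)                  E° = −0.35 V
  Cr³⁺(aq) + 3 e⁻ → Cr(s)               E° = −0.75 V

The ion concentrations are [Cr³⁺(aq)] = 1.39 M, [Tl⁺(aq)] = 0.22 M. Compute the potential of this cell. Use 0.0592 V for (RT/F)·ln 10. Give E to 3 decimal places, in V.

+0.358 V

The Tl⁺/Tl couple has the more positive E°, so it is the cathode; Cr³⁺/Cr is the anode.
The standard potential is −0.35 − (−0.75) = +0.40 V and the balanced reaction transfers n = 3 electrons.
For the overall reaction 3 Tl⁺(aq) + Cr(s) → 3 Tl(s) + Cr³⁺(aq), Q = [Cr³⁺(aq)] / [Tl⁺(aq)]^3 = 131, giving log Q = 2.116.
By the Nernst equation, E = +0.40 − (0.0592/3)·(2.116) = +0.358 V.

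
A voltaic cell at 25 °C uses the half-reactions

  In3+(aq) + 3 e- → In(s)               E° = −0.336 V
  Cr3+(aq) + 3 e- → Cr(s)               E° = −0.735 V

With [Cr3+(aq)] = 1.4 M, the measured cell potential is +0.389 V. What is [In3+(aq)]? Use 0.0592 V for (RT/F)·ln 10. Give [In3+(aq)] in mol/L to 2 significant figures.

With In³⁺/In at the cathode and Cr³⁺/Cr at the anode, E°cell = −0.336 − (−0.735) = +0.399 V (n = 3).
Rearranging E = E° − (0.0592/n)·log Q gives log Q = 3(+0.399 − (+0.389))/0.0592 = 0.507.
For In3+(aq) + Cr(s) → In(s) + Cr3+(aq), the reaction quotient is Q = [Cr3+(aq)] / [In3+(aq)].
Solving for the unknown gives log [In3+(aq)] = −0.361, so [In3+(aq)] ≈ 0.44 M.

0.44 M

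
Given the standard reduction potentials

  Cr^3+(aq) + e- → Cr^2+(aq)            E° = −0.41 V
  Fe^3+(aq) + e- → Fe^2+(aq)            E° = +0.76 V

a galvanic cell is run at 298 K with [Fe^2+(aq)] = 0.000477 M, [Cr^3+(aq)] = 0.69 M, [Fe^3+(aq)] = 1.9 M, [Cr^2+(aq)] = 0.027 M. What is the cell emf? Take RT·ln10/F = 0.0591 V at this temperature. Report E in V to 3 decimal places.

The Fe³⁺/Fe²⁺ couple has the more positive E°, so it is the cathode; Cr³⁺/Cr²⁺ is the anode.
E°cell = E°cat − E°an = +0.76 − (−0.41) = +1.17 V; n = 1.
The balanced reaction is Fe^3+(aq) + Cr^2+(aq) → Fe^2+(aq) + Cr^3+(aq), so Q = ([Fe^2+(aq)]·[Cr^3+(aq)]) / ([Fe^3+(aq)]·[Cr^2+(aq)]) = 0.00642 and log Q = −2.193.
E = E° − (0.0591/n)·log Q = +1.17 − (0.0591/1)(−2.193) = +1.300 V.

+1.300 V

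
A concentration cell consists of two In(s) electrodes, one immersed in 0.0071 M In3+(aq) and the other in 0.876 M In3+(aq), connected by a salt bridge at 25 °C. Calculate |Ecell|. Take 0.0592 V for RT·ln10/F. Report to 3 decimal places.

0.041 V

For a concentration cell E°cell = 0, since both electrodes use the same couple.
The compartment with the higher In3+(aq) concentration (0.876 M) acts as the cathode; ions are reduced there and produced at the dilute (0.0071 M) anode.
With n = 3, Ecell = −(0.0592/3)·log([dilute]/[conc]) = −(0.0592/3)·log(0.0071/0.876) = +0.041 V.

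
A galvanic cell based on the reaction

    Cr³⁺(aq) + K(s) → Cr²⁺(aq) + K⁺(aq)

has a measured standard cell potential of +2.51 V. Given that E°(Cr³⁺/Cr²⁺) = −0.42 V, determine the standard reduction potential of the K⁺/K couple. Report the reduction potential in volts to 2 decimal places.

In the reaction as written the Cr³⁺/Cr²⁺ couple is reduced (cathode) and K⁺/K is oxidized (anode), so E°cell = E°(Cr³⁺/Cr²⁺) − E°(K⁺/K).
E°(K⁺/K) = E°(cathode) − E°cell = −0.42 − (+2.51) = −2.93 V.

−2.93 V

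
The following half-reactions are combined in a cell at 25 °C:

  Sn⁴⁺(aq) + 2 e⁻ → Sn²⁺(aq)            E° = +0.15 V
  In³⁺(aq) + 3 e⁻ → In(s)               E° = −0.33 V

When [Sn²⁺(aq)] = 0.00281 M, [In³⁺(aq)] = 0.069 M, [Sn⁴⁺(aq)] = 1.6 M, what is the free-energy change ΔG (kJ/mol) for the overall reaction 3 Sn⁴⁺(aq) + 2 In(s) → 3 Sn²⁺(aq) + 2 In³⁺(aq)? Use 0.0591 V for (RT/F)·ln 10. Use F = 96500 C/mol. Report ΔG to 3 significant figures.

With Sn⁴⁺/Sn²⁺ reduced at the cathode, E°cell = +0.15 − (−0.33) = +0.48 V and n = 6.
Here Q = ([Sn²⁺(aq)]^3·[In³⁺(aq)]^2) / [Sn⁴⁺(aq)]^3 = 2.58×10^−11 (log Q = −10.589), giving E = +0.48 − (0.0591/6)·(−10.589) = +0.5843 V.
Then ΔG = −nFE = −6 × 96500 × +0.5843 J/mol = −338 kJ/mol.

−338 kJ/mol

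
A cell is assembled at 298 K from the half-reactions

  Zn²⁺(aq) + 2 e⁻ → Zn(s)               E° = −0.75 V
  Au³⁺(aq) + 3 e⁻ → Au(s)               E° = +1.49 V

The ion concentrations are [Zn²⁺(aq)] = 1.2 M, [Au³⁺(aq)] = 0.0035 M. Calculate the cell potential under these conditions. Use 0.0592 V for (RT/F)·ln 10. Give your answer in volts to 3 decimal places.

Since E°(Au³⁺/Au) > E°(Zn²⁺/Zn), Au³⁺/Au serves as the cathode.
E°cell = +1.49 − (−0.75) = +2.24 V, with n = 6 electrons transferred.
The balanced reaction is 2 Au³⁺(aq) + 3 Zn(s) → 2 Au(s) + 3 Zn²⁺(aq), so Q = [Zn²⁺(aq)]^3 / [Au³⁺(aq)]^2 = 1.41×10^5 and log Q = 5.149.
E = E° − (0.0592/n)·log Q = +2.24 − (0.0592/6)(5.149) = +2.189 V.

+2.189 V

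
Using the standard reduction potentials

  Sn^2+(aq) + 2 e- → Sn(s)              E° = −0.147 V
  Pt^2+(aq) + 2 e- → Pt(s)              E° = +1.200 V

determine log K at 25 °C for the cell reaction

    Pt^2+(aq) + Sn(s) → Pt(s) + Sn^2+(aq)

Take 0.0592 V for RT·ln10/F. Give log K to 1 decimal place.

log K = 45.5

The Pt²⁺/Pt couple is reduced (cathode); E°cell = +1.200 − (−0.147) = +1.347 V with n = 2.
At equilibrium E = 0, so log K = nE°cell / 0.0592 = (2)(+1.347) / 0.0592 = 45.5.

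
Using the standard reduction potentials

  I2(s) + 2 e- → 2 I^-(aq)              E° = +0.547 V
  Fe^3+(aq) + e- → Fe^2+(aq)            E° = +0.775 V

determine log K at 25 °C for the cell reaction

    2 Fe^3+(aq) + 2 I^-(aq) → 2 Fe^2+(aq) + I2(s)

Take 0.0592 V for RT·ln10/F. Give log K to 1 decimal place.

The Fe³⁺/Fe²⁺ couple is reduced (cathode); E°cell = +0.775 − (+0.547) = +0.228 V with n = 2.
At equilibrium E = 0, so log K = nE°cell / 0.0592 = (2)(+0.228) / 0.0592 = 7.7.

log K = 7.7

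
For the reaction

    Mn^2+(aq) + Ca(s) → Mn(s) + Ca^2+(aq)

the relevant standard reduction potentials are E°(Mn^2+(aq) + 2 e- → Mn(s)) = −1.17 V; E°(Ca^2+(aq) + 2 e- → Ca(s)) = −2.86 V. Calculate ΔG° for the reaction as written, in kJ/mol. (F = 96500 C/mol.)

In the reaction as written Mn^2+(aq) is reduced, so the Mn²⁺/Mn couple is the cathode and Ca²⁺/Ca is the anode.
E°cell = −1.17 − (−2.86) = +1.69 V; balancing electrons gives n = 2.
ΔG° = −nFE°cell = −(2)(96500)(+1.69) J/mol = −326 kJ/mol.

−326 kJ/mol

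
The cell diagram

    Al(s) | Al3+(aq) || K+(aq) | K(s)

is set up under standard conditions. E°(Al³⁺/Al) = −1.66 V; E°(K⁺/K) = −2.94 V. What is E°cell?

By convention the left-hand electrode in cell notation is the anode (oxidation) and the right-hand electrode is the cathode (reduction).
E°cell = E°(right) − E°(left) = −2.94 − (−1.66) = −1.28 V.
The negative sign shows that, as written, the cell would require an external voltage to drive the reaction.

−1.28 V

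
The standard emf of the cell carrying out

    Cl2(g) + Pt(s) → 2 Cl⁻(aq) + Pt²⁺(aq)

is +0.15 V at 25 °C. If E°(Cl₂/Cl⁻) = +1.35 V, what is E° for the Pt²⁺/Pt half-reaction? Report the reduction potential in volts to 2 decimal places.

+1.20 V

In the reaction as written the Cl₂/Cl⁻ couple is reduced (cathode) and Pt²⁺/Pt is oxidized (anode), so E°cell = E°(Cl₂/Cl⁻) − E°(Pt²⁺/Pt).
E°(Pt²⁺/Pt) = E°(cathode) − E°cell = +1.35 − (+0.15) = +1.20 V.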